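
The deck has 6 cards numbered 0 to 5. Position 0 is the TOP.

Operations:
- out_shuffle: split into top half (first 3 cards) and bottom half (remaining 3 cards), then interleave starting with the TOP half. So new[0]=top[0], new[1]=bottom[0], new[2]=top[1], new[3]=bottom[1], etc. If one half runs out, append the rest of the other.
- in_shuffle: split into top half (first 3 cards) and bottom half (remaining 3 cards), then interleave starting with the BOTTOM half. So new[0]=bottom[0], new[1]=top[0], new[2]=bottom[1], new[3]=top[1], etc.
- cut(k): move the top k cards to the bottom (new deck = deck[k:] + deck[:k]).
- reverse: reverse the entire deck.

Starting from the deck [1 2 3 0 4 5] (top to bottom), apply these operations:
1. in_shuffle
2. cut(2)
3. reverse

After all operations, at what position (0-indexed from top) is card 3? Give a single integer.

Answer: 2

Derivation:
After op 1 (in_shuffle): [0 1 4 2 5 3]
After op 2 (cut(2)): [4 2 5 3 0 1]
After op 3 (reverse): [1 0 3 5 2 4]
Card 3 is at position 2.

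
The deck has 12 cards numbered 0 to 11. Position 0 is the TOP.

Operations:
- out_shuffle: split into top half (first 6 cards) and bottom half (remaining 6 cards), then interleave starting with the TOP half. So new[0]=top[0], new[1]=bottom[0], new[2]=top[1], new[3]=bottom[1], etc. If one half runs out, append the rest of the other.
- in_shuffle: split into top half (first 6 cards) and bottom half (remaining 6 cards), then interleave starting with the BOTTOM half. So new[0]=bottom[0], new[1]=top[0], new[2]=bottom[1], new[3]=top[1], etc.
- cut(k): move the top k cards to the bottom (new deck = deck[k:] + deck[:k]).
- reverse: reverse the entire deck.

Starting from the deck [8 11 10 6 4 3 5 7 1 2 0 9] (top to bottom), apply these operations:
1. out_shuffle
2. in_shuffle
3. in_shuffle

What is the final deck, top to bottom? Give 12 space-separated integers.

After op 1 (out_shuffle): [8 5 11 7 10 1 6 2 4 0 3 9]
After op 2 (in_shuffle): [6 8 2 5 4 11 0 7 3 10 9 1]
After op 3 (in_shuffle): [0 6 7 8 3 2 10 5 9 4 1 11]

Answer: 0 6 7 8 3 2 10 5 9 4 1 11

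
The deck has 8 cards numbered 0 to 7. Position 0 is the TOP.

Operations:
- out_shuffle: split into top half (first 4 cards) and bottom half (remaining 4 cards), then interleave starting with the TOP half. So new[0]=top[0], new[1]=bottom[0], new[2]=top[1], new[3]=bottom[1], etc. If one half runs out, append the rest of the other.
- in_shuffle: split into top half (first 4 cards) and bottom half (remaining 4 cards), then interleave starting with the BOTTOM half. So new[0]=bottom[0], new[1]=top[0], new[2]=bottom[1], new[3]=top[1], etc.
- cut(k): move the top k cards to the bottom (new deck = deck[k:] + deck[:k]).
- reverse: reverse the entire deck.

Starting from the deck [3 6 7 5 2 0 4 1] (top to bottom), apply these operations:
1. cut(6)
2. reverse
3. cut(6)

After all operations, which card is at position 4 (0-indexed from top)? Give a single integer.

Answer: 5

Derivation:
After op 1 (cut(6)): [4 1 3 6 7 5 2 0]
After op 2 (reverse): [0 2 5 7 6 3 1 4]
After op 3 (cut(6)): [1 4 0 2 5 7 6 3]
Position 4: card 5.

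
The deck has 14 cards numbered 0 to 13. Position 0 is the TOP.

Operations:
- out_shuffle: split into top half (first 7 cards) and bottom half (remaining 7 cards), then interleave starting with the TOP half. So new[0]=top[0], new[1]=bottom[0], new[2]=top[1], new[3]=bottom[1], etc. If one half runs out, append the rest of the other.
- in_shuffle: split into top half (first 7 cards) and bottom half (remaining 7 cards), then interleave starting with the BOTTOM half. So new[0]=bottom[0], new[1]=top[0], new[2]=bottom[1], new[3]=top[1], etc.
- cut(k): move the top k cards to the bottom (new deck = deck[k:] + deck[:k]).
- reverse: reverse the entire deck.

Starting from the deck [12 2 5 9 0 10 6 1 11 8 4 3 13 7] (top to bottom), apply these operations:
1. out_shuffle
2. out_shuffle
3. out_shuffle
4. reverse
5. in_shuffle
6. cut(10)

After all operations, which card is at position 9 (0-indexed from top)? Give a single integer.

Answer: 9

Derivation:
After op 1 (out_shuffle): [12 1 2 11 5 8 9 4 0 3 10 13 6 7]
After op 2 (out_shuffle): [12 4 1 0 2 3 11 10 5 13 8 6 9 7]
After op 3 (out_shuffle): [12 10 4 5 1 13 0 8 2 6 3 9 11 7]
After op 4 (reverse): [7 11 9 3 6 2 8 0 13 1 5 4 10 12]
After op 5 (in_shuffle): [0 7 13 11 1 9 5 3 4 6 10 2 12 8]
After op 6 (cut(10)): [10 2 12 8 0 7 13 11 1 9 5 3 4 6]
Position 9: card 9.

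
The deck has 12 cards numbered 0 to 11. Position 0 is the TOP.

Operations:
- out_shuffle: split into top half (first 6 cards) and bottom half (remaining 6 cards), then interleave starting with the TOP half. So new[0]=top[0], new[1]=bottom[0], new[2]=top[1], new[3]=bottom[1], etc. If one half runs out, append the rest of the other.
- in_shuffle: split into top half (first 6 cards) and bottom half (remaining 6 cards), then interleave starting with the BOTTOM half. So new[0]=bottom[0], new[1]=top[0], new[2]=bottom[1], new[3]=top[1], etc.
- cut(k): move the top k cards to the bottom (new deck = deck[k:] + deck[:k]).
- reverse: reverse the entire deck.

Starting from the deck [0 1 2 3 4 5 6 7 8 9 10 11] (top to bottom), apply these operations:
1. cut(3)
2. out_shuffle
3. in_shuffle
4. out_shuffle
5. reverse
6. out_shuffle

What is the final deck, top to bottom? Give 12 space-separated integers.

Answer: 11 8 4 0 2 10 7 3 5 1 9 6

Derivation:
After op 1 (cut(3)): [3 4 5 6 7 8 9 10 11 0 1 2]
After op 2 (out_shuffle): [3 9 4 10 5 11 6 0 7 1 8 2]
After op 3 (in_shuffle): [6 3 0 9 7 4 1 10 8 5 2 11]
After op 4 (out_shuffle): [6 1 3 10 0 8 9 5 7 2 4 11]
After op 5 (reverse): [11 4 2 7 5 9 8 0 10 3 1 6]
After op 6 (out_shuffle): [11 8 4 0 2 10 7 3 5 1 9 6]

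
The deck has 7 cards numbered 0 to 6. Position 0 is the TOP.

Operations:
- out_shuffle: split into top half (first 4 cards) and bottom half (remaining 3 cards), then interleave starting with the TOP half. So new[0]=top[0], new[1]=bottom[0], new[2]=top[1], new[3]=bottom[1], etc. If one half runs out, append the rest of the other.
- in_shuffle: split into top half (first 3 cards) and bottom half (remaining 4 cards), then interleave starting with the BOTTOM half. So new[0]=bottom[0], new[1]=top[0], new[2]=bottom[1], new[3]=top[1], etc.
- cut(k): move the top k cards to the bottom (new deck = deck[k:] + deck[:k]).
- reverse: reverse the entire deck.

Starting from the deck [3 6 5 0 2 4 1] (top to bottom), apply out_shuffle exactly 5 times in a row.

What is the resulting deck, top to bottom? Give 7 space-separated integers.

After op 1 (out_shuffle): [3 2 6 4 5 1 0]
After op 2 (out_shuffle): [3 5 2 1 6 0 4]
After op 3 (out_shuffle): [3 6 5 0 2 4 1]
After op 4 (out_shuffle): [3 2 6 4 5 1 0]
After op 5 (out_shuffle): [3 5 2 1 6 0 4]

Answer: 3 5 2 1 6 0 4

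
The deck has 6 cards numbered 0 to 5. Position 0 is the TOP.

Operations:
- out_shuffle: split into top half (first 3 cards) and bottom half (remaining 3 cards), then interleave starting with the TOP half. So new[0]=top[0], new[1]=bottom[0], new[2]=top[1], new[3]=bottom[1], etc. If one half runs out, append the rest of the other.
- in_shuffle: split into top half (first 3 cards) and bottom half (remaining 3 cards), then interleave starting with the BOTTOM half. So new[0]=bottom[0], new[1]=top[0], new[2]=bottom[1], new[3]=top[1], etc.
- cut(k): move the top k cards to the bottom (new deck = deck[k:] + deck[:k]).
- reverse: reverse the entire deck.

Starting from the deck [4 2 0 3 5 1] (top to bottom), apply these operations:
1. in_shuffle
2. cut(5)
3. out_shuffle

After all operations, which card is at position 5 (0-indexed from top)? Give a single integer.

Answer: 1

Derivation:
After op 1 (in_shuffle): [3 4 5 2 1 0]
After op 2 (cut(5)): [0 3 4 5 2 1]
After op 3 (out_shuffle): [0 5 3 2 4 1]
Position 5: card 1.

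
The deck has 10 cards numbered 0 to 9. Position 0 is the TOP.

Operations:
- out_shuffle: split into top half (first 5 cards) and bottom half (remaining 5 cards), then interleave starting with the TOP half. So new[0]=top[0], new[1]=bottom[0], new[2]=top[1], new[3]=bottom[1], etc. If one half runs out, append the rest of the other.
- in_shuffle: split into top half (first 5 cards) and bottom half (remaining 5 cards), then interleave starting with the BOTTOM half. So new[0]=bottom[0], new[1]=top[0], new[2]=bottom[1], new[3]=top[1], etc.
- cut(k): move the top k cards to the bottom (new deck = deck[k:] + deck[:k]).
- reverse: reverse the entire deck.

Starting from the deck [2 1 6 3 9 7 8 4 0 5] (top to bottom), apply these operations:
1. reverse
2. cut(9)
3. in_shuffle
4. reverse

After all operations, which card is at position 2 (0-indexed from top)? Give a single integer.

After op 1 (reverse): [5 0 4 8 7 9 3 6 1 2]
After op 2 (cut(9)): [2 5 0 4 8 7 9 3 6 1]
After op 3 (in_shuffle): [7 2 9 5 3 0 6 4 1 8]
After op 4 (reverse): [8 1 4 6 0 3 5 9 2 7]
Position 2: card 4.

Answer: 4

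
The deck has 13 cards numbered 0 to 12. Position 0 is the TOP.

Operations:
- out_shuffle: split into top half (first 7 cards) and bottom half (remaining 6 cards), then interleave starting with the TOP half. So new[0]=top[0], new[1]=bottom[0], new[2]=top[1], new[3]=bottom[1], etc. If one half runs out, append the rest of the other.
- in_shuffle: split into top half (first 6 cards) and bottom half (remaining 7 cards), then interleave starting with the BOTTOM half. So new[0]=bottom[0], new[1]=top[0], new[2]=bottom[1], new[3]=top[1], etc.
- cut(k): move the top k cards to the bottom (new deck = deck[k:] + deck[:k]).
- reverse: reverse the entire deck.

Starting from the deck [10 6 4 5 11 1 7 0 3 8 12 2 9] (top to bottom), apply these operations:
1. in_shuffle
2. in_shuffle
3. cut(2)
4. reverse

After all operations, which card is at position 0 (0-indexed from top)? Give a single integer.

Answer: 7

Derivation:
After op 1 (in_shuffle): [7 10 0 6 3 4 8 5 12 11 2 1 9]
After op 2 (in_shuffle): [8 7 5 10 12 0 11 6 2 3 1 4 9]
After op 3 (cut(2)): [5 10 12 0 11 6 2 3 1 4 9 8 7]
After op 4 (reverse): [7 8 9 4 1 3 2 6 11 0 12 10 5]
Position 0: card 7.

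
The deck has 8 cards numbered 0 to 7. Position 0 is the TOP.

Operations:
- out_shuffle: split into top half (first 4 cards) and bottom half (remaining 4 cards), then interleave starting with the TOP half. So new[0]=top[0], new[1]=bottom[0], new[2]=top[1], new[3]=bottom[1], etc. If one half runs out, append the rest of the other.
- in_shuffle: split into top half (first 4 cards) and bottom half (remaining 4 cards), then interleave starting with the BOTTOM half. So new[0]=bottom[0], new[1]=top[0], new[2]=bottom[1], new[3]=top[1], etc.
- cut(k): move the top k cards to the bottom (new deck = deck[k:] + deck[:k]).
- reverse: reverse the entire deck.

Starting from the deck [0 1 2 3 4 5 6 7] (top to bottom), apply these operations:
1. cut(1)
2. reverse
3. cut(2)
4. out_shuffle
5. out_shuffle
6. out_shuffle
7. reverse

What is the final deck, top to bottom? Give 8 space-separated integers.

Answer: 7 0 1 2 3 4 5 6

Derivation:
After op 1 (cut(1)): [1 2 3 4 5 6 7 0]
After op 2 (reverse): [0 7 6 5 4 3 2 1]
After op 3 (cut(2)): [6 5 4 3 2 1 0 7]
After op 4 (out_shuffle): [6 2 5 1 4 0 3 7]
After op 5 (out_shuffle): [6 4 2 0 5 3 1 7]
After op 6 (out_shuffle): [6 5 4 3 2 1 0 7]
After op 7 (reverse): [7 0 1 2 3 4 5 6]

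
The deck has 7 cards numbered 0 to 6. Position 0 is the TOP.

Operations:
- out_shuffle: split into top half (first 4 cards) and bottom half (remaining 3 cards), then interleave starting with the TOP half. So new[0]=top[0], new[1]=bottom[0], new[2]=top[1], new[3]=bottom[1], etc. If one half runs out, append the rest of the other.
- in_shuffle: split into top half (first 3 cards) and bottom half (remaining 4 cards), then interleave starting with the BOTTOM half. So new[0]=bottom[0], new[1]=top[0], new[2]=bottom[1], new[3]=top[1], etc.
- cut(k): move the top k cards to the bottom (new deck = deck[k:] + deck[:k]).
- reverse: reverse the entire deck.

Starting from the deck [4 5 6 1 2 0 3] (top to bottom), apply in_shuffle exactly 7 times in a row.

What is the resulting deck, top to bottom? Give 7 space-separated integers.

Answer: 1 4 2 5 0 6 3

Derivation:
After op 1 (in_shuffle): [1 4 2 5 0 6 3]
After op 2 (in_shuffle): [5 1 0 4 6 2 3]
After op 3 (in_shuffle): [4 5 6 1 2 0 3]
After op 4 (in_shuffle): [1 4 2 5 0 6 3]
After op 5 (in_shuffle): [5 1 0 4 6 2 3]
After op 6 (in_shuffle): [4 5 6 1 2 0 3]
After op 7 (in_shuffle): [1 4 2 5 0 6 3]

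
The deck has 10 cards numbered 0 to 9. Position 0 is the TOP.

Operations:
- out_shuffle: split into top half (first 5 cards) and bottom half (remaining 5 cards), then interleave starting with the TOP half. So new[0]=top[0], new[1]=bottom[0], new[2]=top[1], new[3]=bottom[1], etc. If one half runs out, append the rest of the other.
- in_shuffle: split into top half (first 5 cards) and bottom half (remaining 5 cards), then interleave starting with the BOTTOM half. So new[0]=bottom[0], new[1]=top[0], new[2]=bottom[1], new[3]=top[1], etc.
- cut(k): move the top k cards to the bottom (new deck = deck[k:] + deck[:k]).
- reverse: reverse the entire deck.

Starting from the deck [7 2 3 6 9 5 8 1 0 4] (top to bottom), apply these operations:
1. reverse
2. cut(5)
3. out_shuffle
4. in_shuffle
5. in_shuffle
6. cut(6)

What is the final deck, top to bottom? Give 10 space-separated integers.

After op 1 (reverse): [4 0 1 8 5 9 6 3 2 7]
After op 2 (cut(5)): [9 6 3 2 7 4 0 1 8 5]
After op 3 (out_shuffle): [9 4 6 0 3 1 2 8 7 5]
After op 4 (in_shuffle): [1 9 2 4 8 6 7 0 5 3]
After op 5 (in_shuffle): [6 1 7 9 0 2 5 4 3 8]
After op 6 (cut(6)): [5 4 3 8 6 1 7 9 0 2]

Answer: 5 4 3 8 6 1 7 9 0 2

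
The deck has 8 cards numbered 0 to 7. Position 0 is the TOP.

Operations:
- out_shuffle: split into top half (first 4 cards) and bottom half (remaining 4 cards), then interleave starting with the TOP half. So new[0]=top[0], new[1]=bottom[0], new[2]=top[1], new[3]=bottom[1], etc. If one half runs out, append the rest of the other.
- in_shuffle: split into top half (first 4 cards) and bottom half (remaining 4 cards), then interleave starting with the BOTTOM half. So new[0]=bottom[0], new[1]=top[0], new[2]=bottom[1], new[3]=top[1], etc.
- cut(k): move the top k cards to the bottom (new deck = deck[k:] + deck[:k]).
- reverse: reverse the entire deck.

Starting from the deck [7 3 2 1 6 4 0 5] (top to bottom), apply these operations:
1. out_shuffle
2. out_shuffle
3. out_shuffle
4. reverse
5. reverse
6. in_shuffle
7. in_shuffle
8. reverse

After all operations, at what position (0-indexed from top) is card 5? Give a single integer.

Answer: 3

Derivation:
After op 1 (out_shuffle): [7 6 3 4 2 0 1 5]
After op 2 (out_shuffle): [7 2 6 0 3 1 4 5]
After op 3 (out_shuffle): [7 3 2 1 6 4 0 5]
After op 4 (reverse): [5 0 4 6 1 2 3 7]
After op 5 (reverse): [7 3 2 1 6 4 0 5]
After op 6 (in_shuffle): [6 7 4 3 0 2 5 1]
After op 7 (in_shuffle): [0 6 2 7 5 4 1 3]
After op 8 (reverse): [3 1 4 5 7 2 6 0]
Card 5 is at position 3.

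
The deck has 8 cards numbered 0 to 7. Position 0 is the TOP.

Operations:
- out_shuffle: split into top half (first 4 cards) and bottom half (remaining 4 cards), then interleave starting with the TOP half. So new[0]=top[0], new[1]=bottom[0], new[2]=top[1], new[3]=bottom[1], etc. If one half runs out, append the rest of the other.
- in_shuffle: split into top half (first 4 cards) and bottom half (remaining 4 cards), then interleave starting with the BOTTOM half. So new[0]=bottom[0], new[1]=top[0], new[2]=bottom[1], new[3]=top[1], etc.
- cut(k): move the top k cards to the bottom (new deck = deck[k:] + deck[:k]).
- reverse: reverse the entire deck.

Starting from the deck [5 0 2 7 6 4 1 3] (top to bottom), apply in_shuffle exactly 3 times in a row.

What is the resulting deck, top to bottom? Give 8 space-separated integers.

Answer: 3 1 4 6 7 2 0 5

Derivation:
After op 1 (in_shuffle): [6 5 4 0 1 2 3 7]
After op 2 (in_shuffle): [1 6 2 5 3 4 7 0]
After op 3 (in_shuffle): [3 1 4 6 7 2 0 5]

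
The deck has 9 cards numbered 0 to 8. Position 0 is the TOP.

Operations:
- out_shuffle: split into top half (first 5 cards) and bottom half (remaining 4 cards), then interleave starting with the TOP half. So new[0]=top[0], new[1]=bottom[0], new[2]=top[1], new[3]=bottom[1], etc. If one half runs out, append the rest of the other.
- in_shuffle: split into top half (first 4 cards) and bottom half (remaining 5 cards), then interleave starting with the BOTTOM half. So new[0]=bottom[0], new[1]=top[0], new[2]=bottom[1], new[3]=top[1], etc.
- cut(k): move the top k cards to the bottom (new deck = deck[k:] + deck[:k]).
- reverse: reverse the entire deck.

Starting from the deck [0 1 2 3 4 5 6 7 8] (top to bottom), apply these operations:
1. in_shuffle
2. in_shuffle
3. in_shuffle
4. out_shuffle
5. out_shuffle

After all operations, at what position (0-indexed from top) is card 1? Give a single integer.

After op 1 (in_shuffle): [4 0 5 1 6 2 7 3 8]
After op 2 (in_shuffle): [6 4 2 0 7 5 3 1 8]
After op 3 (in_shuffle): [7 6 5 4 3 2 1 0 8]
After op 4 (out_shuffle): [7 2 6 1 5 0 4 8 3]
After op 5 (out_shuffle): [7 0 2 4 6 8 1 3 5]
Card 1 is at position 6.

Answer: 6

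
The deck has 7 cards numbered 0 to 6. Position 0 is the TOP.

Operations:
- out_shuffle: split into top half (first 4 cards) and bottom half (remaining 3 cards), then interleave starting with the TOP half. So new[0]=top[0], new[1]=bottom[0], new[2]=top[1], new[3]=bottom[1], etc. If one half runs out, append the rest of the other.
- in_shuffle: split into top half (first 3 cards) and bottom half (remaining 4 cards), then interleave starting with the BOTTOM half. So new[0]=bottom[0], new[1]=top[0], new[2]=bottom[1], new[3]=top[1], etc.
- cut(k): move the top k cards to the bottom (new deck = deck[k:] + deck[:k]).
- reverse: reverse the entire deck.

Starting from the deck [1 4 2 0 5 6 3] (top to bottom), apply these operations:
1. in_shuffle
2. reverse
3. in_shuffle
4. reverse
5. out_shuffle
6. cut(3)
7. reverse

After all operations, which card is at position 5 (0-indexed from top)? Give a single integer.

After op 1 (in_shuffle): [0 1 5 4 6 2 3]
After op 2 (reverse): [3 2 6 4 5 1 0]
After op 3 (in_shuffle): [4 3 5 2 1 6 0]
After op 4 (reverse): [0 6 1 2 5 3 4]
After op 5 (out_shuffle): [0 5 6 3 1 4 2]
After op 6 (cut(3)): [3 1 4 2 0 5 6]
After op 7 (reverse): [6 5 0 2 4 1 3]
Position 5: card 1.

Answer: 1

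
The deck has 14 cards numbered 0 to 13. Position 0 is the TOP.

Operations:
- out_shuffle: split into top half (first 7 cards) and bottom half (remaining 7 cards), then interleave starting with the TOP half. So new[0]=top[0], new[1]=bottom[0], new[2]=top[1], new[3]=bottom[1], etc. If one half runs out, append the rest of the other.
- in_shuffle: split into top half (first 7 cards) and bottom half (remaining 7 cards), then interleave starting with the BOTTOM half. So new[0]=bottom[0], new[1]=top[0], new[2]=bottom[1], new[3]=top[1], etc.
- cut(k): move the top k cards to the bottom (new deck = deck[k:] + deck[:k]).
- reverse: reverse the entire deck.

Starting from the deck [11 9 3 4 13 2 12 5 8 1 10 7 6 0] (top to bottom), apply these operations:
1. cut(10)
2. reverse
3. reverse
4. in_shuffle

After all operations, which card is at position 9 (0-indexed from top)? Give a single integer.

Answer: 11

Derivation:
After op 1 (cut(10)): [10 7 6 0 11 9 3 4 13 2 12 5 8 1]
After op 2 (reverse): [1 8 5 12 2 13 4 3 9 11 0 6 7 10]
After op 3 (reverse): [10 7 6 0 11 9 3 4 13 2 12 5 8 1]
After op 4 (in_shuffle): [4 10 13 7 2 6 12 0 5 11 8 9 1 3]
Position 9: card 11.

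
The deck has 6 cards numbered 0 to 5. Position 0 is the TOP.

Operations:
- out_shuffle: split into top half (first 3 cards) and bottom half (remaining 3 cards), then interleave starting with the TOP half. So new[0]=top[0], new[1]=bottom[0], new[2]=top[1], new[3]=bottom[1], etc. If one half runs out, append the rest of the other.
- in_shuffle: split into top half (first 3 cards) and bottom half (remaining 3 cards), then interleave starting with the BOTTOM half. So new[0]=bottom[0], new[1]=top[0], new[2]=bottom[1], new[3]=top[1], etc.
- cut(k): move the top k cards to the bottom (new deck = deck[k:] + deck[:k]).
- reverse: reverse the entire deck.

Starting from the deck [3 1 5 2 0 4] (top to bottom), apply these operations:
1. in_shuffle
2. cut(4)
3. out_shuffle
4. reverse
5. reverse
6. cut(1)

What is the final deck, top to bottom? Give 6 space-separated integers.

Answer: 3 5 0 2 1 4

Derivation:
After op 1 (in_shuffle): [2 3 0 1 4 5]
After op 2 (cut(4)): [4 5 2 3 0 1]
After op 3 (out_shuffle): [4 3 5 0 2 1]
After op 4 (reverse): [1 2 0 5 3 4]
After op 5 (reverse): [4 3 5 0 2 1]
After op 6 (cut(1)): [3 5 0 2 1 4]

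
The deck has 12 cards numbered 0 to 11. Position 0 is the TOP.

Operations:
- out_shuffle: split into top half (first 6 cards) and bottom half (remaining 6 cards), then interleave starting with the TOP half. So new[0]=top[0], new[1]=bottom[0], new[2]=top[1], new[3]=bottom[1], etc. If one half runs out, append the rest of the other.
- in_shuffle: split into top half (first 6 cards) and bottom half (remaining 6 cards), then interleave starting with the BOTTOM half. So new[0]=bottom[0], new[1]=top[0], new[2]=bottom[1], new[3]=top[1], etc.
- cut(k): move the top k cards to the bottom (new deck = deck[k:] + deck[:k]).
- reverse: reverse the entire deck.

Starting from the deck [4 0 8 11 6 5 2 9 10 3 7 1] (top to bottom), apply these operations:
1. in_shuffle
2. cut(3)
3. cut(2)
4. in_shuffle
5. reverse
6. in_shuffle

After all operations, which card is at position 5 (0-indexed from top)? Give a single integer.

After op 1 (in_shuffle): [2 4 9 0 10 8 3 11 7 6 1 5]
After op 2 (cut(3)): [0 10 8 3 11 7 6 1 5 2 4 9]
After op 3 (cut(2)): [8 3 11 7 6 1 5 2 4 9 0 10]
After op 4 (in_shuffle): [5 8 2 3 4 11 9 7 0 6 10 1]
After op 5 (reverse): [1 10 6 0 7 9 11 4 3 2 8 5]
After op 6 (in_shuffle): [11 1 4 10 3 6 2 0 8 7 5 9]
Position 5: card 6.

Answer: 6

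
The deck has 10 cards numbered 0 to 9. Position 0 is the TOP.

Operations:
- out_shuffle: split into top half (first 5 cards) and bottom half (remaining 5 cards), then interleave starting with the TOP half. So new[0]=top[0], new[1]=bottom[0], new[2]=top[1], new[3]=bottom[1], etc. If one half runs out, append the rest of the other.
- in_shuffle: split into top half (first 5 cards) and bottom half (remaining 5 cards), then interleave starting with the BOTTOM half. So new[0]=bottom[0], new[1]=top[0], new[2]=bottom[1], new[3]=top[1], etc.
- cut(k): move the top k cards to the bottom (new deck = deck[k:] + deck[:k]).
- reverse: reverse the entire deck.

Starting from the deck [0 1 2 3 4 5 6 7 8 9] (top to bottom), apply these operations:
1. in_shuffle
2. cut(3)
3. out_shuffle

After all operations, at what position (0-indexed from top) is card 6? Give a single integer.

After op 1 (in_shuffle): [5 0 6 1 7 2 8 3 9 4]
After op 2 (cut(3)): [1 7 2 8 3 9 4 5 0 6]
After op 3 (out_shuffle): [1 9 7 4 2 5 8 0 3 6]
Card 6 is at position 9.

Answer: 9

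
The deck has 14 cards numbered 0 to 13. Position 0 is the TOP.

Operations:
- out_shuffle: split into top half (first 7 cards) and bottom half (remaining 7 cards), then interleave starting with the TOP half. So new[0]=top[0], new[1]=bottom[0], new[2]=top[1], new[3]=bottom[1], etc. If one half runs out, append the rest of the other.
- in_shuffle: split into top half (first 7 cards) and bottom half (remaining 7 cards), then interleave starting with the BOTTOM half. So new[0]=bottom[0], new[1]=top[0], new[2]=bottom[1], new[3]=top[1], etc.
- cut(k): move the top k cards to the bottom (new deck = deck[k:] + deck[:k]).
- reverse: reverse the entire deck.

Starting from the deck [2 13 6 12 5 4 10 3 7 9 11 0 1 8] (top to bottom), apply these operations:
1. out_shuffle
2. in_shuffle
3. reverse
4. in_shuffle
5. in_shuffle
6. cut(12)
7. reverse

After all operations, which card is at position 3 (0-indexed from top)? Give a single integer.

After op 1 (out_shuffle): [2 3 13 7 6 9 12 11 5 0 4 1 10 8]
After op 2 (in_shuffle): [11 2 5 3 0 13 4 7 1 6 10 9 8 12]
After op 3 (reverse): [12 8 9 10 6 1 7 4 13 0 3 5 2 11]
After op 4 (in_shuffle): [4 12 13 8 0 9 3 10 5 6 2 1 11 7]
After op 5 (in_shuffle): [10 4 5 12 6 13 2 8 1 0 11 9 7 3]
After op 6 (cut(12)): [7 3 10 4 5 12 6 13 2 8 1 0 11 9]
After op 7 (reverse): [9 11 0 1 8 2 13 6 12 5 4 10 3 7]
Position 3: card 1.

Answer: 1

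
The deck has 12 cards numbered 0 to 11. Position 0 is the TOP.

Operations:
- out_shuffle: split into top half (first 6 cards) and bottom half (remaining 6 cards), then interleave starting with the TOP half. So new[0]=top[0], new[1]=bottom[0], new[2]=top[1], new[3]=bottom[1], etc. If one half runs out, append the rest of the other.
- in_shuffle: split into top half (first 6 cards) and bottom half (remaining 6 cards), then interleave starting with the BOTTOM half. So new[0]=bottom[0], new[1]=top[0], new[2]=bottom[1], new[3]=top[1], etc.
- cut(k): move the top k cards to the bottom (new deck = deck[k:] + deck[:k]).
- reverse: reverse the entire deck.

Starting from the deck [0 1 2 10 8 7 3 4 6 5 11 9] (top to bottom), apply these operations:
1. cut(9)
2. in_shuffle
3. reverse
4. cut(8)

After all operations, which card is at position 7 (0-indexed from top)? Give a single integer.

Answer: 4

Derivation:
After op 1 (cut(9)): [5 11 9 0 1 2 10 8 7 3 4 6]
After op 2 (in_shuffle): [10 5 8 11 7 9 3 0 4 1 6 2]
After op 3 (reverse): [2 6 1 4 0 3 9 7 11 8 5 10]
After op 4 (cut(8)): [11 8 5 10 2 6 1 4 0 3 9 7]
Position 7: card 4.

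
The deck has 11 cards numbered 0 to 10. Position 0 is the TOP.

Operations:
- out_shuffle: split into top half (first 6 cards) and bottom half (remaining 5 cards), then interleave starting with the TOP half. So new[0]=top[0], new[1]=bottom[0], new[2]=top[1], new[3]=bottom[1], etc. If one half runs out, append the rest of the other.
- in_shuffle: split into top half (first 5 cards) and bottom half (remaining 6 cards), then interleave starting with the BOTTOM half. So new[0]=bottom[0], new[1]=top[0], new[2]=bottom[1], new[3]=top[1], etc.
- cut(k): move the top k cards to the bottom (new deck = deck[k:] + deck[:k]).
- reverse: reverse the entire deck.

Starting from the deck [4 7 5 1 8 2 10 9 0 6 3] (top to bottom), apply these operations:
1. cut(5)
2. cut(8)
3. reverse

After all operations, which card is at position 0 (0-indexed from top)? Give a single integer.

After op 1 (cut(5)): [2 10 9 0 6 3 4 7 5 1 8]
After op 2 (cut(8)): [5 1 8 2 10 9 0 6 3 4 7]
After op 3 (reverse): [7 4 3 6 0 9 10 2 8 1 5]
Position 0: card 7.

Answer: 7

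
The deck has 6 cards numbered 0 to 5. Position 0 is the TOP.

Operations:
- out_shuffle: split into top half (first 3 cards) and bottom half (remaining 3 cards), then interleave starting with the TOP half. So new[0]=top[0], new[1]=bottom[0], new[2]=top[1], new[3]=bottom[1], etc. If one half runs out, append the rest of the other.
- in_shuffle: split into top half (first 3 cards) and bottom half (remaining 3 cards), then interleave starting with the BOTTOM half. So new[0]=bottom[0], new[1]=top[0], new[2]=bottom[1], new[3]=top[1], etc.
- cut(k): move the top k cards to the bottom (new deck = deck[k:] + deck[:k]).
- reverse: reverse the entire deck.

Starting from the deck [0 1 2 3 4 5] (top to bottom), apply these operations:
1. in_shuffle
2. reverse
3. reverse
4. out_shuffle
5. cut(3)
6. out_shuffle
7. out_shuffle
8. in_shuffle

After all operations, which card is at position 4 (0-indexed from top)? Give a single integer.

After op 1 (in_shuffle): [3 0 4 1 5 2]
After op 2 (reverse): [2 5 1 4 0 3]
After op 3 (reverse): [3 0 4 1 5 2]
After op 4 (out_shuffle): [3 1 0 5 4 2]
After op 5 (cut(3)): [5 4 2 3 1 0]
After op 6 (out_shuffle): [5 3 4 1 2 0]
After op 7 (out_shuffle): [5 1 3 2 4 0]
After op 8 (in_shuffle): [2 5 4 1 0 3]
Position 4: card 0.

Answer: 0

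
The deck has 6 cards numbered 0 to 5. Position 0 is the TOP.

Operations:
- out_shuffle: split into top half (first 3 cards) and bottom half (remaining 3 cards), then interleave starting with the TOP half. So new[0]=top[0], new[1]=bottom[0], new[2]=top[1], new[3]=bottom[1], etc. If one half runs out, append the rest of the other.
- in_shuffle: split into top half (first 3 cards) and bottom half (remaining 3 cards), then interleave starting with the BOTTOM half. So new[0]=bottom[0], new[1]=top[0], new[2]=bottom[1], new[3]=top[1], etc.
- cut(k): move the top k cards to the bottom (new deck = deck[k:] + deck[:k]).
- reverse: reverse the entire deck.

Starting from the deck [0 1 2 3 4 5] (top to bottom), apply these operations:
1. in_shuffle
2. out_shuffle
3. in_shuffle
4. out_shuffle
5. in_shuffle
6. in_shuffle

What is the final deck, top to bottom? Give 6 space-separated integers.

After op 1 (in_shuffle): [3 0 4 1 5 2]
After op 2 (out_shuffle): [3 1 0 5 4 2]
After op 3 (in_shuffle): [5 3 4 1 2 0]
After op 4 (out_shuffle): [5 1 3 2 4 0]
After op 5 (in_shuffle): [2 5 4 1 0 3]
After op 6 (in_shuffle): [1 2 0 5 3 4]

Answer: 1 2 0 5 3 4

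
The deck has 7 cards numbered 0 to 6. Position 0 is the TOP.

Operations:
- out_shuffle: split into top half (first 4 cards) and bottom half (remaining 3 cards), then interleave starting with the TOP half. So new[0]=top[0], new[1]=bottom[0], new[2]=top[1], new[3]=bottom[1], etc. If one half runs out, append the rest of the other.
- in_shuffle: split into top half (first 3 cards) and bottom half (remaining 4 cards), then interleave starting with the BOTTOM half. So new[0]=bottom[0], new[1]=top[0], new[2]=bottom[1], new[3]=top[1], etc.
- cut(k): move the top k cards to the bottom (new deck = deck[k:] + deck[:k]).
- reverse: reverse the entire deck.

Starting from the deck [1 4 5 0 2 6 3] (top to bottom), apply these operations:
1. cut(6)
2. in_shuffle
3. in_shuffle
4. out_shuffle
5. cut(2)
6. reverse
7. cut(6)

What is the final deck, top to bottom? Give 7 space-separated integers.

After op 1 (cut(6)): [3 1 4 5 0 2 6]
After op 2 (in_shuffle): [5 3 0 1 2 4 6]
After op 3 (in_shuffle): [1 5 2 3 4 0 6]
After op 4 (out_shuffle): [1 4 5 0 2 6 3]
After op 5 (cut(2)): [5 0 2 6 3 1 4]
After op 6 (reverse): [4 1 3 6 2 0 5]
After op 7 (cut(6)): [5 4 1 3 6 2 0]

Answer: 5 4 1 3 6 2 0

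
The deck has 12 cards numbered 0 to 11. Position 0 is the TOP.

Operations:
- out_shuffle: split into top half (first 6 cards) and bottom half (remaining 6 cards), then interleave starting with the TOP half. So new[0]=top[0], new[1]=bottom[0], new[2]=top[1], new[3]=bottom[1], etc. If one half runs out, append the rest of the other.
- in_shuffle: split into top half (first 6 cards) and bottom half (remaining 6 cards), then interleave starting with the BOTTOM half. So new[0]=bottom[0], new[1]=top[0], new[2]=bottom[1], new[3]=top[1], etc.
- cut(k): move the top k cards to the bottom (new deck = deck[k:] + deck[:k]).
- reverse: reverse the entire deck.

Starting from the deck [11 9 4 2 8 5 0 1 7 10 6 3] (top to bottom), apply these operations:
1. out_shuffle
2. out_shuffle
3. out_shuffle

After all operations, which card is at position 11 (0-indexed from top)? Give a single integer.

Answer: 3

Derivation:
After op 1 (out_shuffle): [11 0 9 1 4 7 2 10 8 6 5 3]
After op 2 (out_shuffle): [11 2 0 10 9 8 1 6 4 5 7 3]
After op 3 (out_shuffle): [11 1 2 6 0 4 10 5 9 7 8 3]
Position 11: card 3.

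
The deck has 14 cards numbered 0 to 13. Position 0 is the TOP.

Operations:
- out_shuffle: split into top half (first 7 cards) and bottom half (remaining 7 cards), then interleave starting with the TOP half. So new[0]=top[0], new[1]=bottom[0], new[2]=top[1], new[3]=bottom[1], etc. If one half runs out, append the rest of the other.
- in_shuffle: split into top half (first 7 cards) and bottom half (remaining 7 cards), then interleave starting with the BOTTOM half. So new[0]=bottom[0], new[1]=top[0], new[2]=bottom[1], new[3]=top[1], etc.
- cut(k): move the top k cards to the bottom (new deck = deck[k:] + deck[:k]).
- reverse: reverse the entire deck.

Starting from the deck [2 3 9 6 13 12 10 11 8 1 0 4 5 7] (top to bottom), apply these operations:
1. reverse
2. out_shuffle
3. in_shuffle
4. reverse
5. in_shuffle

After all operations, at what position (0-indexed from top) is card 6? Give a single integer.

After op 1 (reverse): [7 5 4 0 1 8 11 10 12 13 6 9 3 2]
After op 2 (out_shuffle): [7 10 5 12 4 13 0 6 1 9 8 3 11 2]
After op 3 (in_shuffle): [6 7 1 10 9 5 8 12 3 4 11 13 2 0]
After op 4 (reverse): [0 2 13 11 4 3 12 8 5 9 10 1 7 6]
After op 5 (in_shuffle): [8 0 5 2 9 13 10 11 1 4 7 3 6 12]
Card 6 is at position 12.

Answer: 12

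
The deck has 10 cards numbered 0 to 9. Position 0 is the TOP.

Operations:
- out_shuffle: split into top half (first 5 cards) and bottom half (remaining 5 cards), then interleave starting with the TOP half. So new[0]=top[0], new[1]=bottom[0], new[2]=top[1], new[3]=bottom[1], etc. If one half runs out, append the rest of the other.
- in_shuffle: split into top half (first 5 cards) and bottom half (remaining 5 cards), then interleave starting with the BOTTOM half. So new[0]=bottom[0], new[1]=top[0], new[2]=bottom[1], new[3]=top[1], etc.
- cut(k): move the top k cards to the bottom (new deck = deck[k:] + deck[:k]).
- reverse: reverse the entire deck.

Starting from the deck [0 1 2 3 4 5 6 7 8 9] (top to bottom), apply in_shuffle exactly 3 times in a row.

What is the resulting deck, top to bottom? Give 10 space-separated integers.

After op 1 (in_shuffle): [5 0 6 1 7 2 8 3 9 4]
After op 2 (in_shuffle): [2 5 8 0 3 6 9 1 4 7]
After op 3 (in_shuffle): [6 2 9 5 1 8 4 0 7 3]

Answer: 6 2 9 5 1 8 4 0 7 3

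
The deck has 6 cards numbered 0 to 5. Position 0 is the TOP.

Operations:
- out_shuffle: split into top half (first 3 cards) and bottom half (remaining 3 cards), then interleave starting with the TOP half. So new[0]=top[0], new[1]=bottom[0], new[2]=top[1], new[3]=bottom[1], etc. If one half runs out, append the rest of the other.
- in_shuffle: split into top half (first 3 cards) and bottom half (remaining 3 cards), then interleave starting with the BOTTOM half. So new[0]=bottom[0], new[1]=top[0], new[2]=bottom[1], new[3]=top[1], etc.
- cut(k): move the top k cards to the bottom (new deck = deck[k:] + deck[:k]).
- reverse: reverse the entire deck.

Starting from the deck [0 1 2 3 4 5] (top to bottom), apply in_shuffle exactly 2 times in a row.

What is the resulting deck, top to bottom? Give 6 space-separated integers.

After op 1 (in_shuffle): [3 0 4 1 5 2]
After op 2 (in_shuffle): [1 3 5 0 2 4]

Answer: 1 3 5 0 2 4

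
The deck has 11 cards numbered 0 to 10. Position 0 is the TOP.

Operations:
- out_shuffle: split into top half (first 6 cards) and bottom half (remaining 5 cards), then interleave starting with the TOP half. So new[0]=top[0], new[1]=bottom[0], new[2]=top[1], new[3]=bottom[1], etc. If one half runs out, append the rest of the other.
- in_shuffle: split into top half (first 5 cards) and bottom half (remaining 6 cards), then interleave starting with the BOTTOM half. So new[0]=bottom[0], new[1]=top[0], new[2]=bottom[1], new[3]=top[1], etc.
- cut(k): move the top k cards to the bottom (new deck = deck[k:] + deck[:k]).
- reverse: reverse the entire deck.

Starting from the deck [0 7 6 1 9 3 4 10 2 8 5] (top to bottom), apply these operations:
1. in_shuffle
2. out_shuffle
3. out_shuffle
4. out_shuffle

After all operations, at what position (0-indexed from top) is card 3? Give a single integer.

After op 1 (in_shuffle): [3 0 4 7 10 6 2 1 8 9 5]
After op 2 (out_shuffle): [3 2 0 1 4 8 7 9 10 5 6]
After op 3 (out_shuffle): [3 7 2 9 0 10 1 5 4 6 8]
After op 4 (out_shuffle): [3 1 7 5 2 4 9 6 0 8 10]
Card 3 is at position 0.

Answer: 0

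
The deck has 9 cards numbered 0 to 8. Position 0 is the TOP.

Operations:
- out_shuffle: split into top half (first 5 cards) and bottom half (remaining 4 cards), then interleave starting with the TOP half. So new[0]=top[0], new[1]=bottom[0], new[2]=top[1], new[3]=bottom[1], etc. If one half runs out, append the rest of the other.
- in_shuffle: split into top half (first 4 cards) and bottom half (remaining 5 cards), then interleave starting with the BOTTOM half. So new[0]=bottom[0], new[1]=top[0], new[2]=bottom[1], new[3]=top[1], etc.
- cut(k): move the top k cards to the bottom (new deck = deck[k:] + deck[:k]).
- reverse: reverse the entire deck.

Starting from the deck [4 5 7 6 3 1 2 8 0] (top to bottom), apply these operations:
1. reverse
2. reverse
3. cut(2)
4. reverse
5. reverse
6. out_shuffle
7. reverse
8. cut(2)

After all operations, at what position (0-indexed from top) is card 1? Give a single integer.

Answer: 0

Derivation:
After op 1 (reverse): [0 8 2 1 3 6 7 5 4]
After op 2 (reverse): [4 5 7 6 3 1 2 8 0]
After op 3 (cut(2)): [7 6 3 1 2 8 0 4 5]
After op 4 (reverse): [5 4 0 8 2 1 3 6 7]
After op 5 (reverse): [7 6 3 1 2 8 0 4 5]
After op 6 (out_shuffle): [7 8 6 0 3 4 1 5 2]
After op 7 (reverse): [2 5 1 4 3 0 6 8 7]
After op 8 (cut(2)): [1 4 3 0 6 8 7 2 5]
Card 1 is at position 0.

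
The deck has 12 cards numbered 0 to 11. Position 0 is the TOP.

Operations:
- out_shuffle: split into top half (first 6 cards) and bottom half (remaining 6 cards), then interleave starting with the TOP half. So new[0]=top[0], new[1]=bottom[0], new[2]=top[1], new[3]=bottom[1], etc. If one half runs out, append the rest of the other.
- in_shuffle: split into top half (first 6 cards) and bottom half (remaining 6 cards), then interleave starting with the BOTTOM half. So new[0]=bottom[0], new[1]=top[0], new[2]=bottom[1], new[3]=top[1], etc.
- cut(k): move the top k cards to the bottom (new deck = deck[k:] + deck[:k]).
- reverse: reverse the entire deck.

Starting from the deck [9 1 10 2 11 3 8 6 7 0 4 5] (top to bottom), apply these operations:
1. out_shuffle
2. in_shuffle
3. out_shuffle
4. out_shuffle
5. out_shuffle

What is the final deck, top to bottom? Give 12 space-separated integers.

After op 1 (out_shuffle): [9 8 1 6 10 7 2 0 11 4 3 5]
After op 2 (in_shuffle): [2 9 0 8 11 1 4 6 3 10 5 7]
After op 3 (out_shuffle): [2 4 9 6 0 3 8 10 11 5 1 7]
After op 4 (out_shuffle): [2 8 4 10 9 11 6 5 0 1 3 7]
After op 5 (out_shuffle): [2 6 8 5 4 0 10 1 9 3 11 7]

Answer: 2 6 8 5 4 0 10 1 9 3 11 7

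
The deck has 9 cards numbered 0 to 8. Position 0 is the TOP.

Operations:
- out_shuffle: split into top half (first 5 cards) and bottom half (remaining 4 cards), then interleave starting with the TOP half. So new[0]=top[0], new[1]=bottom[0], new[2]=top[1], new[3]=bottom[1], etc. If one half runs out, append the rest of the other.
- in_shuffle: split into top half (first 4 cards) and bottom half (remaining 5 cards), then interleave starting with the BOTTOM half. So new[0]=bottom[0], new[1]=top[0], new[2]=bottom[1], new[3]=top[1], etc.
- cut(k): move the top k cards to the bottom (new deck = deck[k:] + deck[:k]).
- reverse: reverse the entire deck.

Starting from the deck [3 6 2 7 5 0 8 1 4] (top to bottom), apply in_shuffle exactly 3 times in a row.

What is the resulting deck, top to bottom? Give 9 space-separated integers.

After op 1 (in_shuffle): [5 3 0 6 8 2 1 7 4]
After op 2 (in_shuffle): [8 5 2 3 1 0 7 6 4]
After op 3 (in_shuffle): [1 8 0 5 7 2 6 3 4]

Answer: 1 8 0 5 7 2 6 3 4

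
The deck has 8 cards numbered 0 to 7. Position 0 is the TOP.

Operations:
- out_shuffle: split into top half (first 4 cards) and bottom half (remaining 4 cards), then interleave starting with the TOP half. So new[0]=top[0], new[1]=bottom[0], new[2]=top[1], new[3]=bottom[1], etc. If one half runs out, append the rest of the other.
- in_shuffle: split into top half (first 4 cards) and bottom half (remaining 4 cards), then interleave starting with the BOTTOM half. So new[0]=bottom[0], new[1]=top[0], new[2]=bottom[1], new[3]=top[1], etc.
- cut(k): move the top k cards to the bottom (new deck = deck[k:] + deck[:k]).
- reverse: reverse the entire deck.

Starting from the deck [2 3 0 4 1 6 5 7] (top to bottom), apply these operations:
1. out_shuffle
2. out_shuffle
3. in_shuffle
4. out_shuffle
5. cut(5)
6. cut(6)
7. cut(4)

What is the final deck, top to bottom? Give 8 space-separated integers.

Answer: 5 3 6 2 1 4 7 0

Derivation:
After op 1 (out_shuffle): [2 1 3 6 0 5 4 7]
After op 2 (out_shuffle): [2 0 1 5 3 4 6 7]
After op 3 (in_shuffle): [3 2 4 0 6 1 7 5]
After op 4 (out_shuffle): [3 6 2 1 4 7 0 5]
After op 5 (cut(5)): [7 0 5 3 6 2 1 4]
After op 6 (cut(6)): [1 4 7 0 5 3 6 2]
After op 7 (cut(4)): [5 3 6 2 1 4 7 0]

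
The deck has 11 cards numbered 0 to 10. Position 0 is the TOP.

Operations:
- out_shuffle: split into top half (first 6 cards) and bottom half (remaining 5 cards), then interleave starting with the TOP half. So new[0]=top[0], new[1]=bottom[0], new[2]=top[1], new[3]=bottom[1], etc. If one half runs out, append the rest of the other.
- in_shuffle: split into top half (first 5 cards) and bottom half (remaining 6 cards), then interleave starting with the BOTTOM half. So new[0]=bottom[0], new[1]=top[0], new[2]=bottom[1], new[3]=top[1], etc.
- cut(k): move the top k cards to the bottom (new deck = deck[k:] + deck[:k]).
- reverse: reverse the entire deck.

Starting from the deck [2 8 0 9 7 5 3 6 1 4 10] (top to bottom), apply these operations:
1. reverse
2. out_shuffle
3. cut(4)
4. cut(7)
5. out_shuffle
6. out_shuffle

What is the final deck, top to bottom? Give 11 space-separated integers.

After op 1 (reverse): [10 4 1 6 3 5 7 9 0 8 2]
After op 2 (out_shuffle): [10 7 4 9 1 0 6 8 3 2 5]
After op 3 (cut(4)): [1 0 6 8 3 2 5 10 7 4 9]
After op 4 (cut(7)): [10 7 4 9 1 0 6 8 3 2 5]
After op 5 (out_shuffle): [10 6 7 8 4 3 9 2 1 5 0]
After op 6 (out_shuffle): [10 9 6 2 7 1 8 5 4 0 3]

Answer: 10 9 6 2 7 1 8 5 4 0 3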